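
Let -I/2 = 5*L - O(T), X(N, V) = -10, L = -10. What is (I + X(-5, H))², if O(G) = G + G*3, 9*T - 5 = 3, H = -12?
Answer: 763876/81 ≈ 9430.6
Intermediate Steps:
T = 8/9 (T = 5/9 + (⅑)*3 = 5/9 + ⅓ = 8/9 ≈ 0.88889)
O(G) = 4*G (O(G) = G + 3*G = 4*G)
I = 964/9 (I = -2*(5*(-10) - 4*8/9) = -2*(-50 - 1*32/9) = -2*(-50 - 32/9) = -2*(-482/9) = 964/9 ≈ 107.11)
(I + X(-5, H))² = (964/9 - 10)² = (874/9)² = 763876/81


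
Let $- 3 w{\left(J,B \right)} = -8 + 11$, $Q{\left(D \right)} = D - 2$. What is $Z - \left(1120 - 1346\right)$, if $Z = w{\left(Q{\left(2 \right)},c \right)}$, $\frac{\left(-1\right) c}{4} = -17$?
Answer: $225$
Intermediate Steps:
$Q{\left(D \right)} = -2 + D$ ($Q{\left(D \right)} = D - 2 = -2 + D$)
$c = 68$ ($c = \left(-4\right) \left(-17\right) = 68$)
$w{\left(J,B \right)} = -1$ ($w{\left(J,B \right)} = - \frac{-8 + 11}{3} = \left(- \frac{1}{3}\right) 3 = -1$)
$Z = -1$
$Z - \left(1120 - 1346\right) = -1 - \left(1120 - 1346\right) = -1 - -226 = -1 + 226 = 225$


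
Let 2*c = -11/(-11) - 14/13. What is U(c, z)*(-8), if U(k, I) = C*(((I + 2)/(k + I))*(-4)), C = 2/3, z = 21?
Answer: 38272/1635 ≈ 23.408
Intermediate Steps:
c = -1/26 (c = (-11/(-11) - 14/13)/2 = (-11*(-1/11) - 14*1/13)/2 = (1 - 14/13)/2 = (½)*(-1/13) = -1/26 ≈ -0.038462)
C = ⅔ (C = 2*(⅓) = ⅔ ≈ 0.66667)
U(k, I) = -8*(2 + I)/(3*(I + k)) (U(k, I) = 2*(((I + 2)/(k + I))*(-4))/3 = 2*(((2 + I)/(I + k))*(-4))/3 = 2*(-4*(2 + I)/(I + k))/3 = -8*(2 + I)/(3*(I + k)))
U(c, z)*(-8) = (8*(-2 - 1*21)/(3*(21 - 1/26)))*(-8) = (8*(-2 - 21)/(3*(545/26)))*(-8) = ((8/3)*(26/545)*(-23))*(-8) = -4784/1635*(-8) = 38272/1635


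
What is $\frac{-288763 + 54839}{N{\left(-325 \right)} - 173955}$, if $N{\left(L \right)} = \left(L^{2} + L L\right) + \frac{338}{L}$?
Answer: $- \frac{5848100}{932349} \approx -6.2724$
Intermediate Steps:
$N{\left(L \right)} = 2 L^{2} + \frac{338}{L}$ ($N{\left(L \right)} = \left(L^{2} + L^{2}\right) + \frac{338}{L} = 2 L^{2} + \frac{338}{L}$)
$\frac{-288763 + 54839}{N{\left(-325 \right)} - 173955} = \frac{-288763 + 54839}{\frac{2 \left(169 + \left(-325\right)^{3}\right)}{-325} - 173955} = - \frac{233924}{2 \left(- \frac{1}{325}\right) \left(169 - 34328125\right) - 173955} = - \frac{233924}{2 \left(- \frac{1}{325}\right) \left(-34327956\right) - 173955} = - \frac{233924}{\frac{5281224}{25} - 173955} = - \frac{233924}{\frac{932349}{25}} = \left(-233924\right) \frac{25}{932349} = - \frac{5848100}{932349}$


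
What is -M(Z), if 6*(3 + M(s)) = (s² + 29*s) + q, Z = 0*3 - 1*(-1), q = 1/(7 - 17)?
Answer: -119/60 ≈ -1.9833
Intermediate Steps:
q = -⅒ (q = 1/(-10) = -⅒ ≈ -0.10000)
Z = 1 (Z = 0 + 1 = 1)
M(s) = -181/60 + s²/6 + 29*s/6 (M(s) = -3 + ((s² + 29*s) - ⅒)/6 = -3 + (-⅒ + s² + 29*s)/6 = -3 + (-1/60 + s²/6 + 29*s/6) = -181/60 + s²/6 + 29*s/6)
-M(Z) = -(-181/60 + (⅙)*1² + (29/6)*1) = -(-181/60 + (⅙)*1 + 29/6) = -(-181/60 + ⅙ + 29/6) = -1*119/60 = -119/60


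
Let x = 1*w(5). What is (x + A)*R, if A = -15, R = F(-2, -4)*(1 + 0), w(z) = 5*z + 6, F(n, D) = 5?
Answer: 80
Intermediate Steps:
w(z) = 6 + 5*z
R = 5 (R = 5*(1 + 0) = 5*1 = 5)
x = 31 (x = 1*(6 + 5*5) = 1*(6 + 25) = 1*31 = 31)
(x + A)*R = (31 - 15)*5 = 16*5 = 80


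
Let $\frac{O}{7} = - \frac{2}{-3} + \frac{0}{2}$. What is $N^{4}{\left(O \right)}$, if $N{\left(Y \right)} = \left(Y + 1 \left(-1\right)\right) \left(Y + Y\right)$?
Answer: $\frac{8999178496}{6561} \approx 1.3716 \cdot 10^{6}$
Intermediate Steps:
$O = \frac{14}{3}$ ($O = 7 \left(- \frac{2}{-3} + \frac{0}{2}\right) = 7 \left(\left(-2\right) \left(- \frac{1}{3}\right) + 0 \cdot \frac{1}{2}\right) = 7 \left(\frac{2}{3} + 0\right) = 7 \cdot \frac{2}{3} = \frac{14}{3} \approx 4.6667$)
$N{\left(Y \right)} = 2 Y \left(-1 + Y\right)$ ($N{\left(Y \right)} = \left(Y - 1\right) 2 Y = \left(-1 + Y\right) 2 Y = 2 Y \left(-1 + Y\right)$)
$N^{4}{\left(O \right)} = \left(2 \cdot \frac{14}{3} \left(-1 + \frac{14}{3}\right)\right)^{4} = \left(2 \cdot \frac{14}{3} \cdot \frac{11}{3}\right)^{4} = \left(\frac{308}{9}\right)^{4} = \frac{8999178496}{6561}$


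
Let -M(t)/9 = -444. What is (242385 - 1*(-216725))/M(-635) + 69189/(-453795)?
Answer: 34677557201/302227470 ≈ 114.74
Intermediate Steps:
M(t) = 3996 (M(t) = -9*(-444) = 3996)
(242385 - 1*(-216725))/M(-635) + 69189/(-453795) = (242385 - 1*(-216725))/3996 + 69189/(-453795) = (242385 + 216725)*(1/3996) + 69189*(-1/453795) = 459110*(1/3996) - 23063/151265 = 229555/1998 - 23063/151265 = 34677557201/302227470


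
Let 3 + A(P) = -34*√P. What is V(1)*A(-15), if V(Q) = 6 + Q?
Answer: -21 - 238*I*√15 ≈ -21.0 - 921.77*I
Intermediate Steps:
A(P) = -3 - 34*√P
V(1)*A(-15) = (6 + 1)*(-3 - 34*I*√15) = 7*(-3 - 34*I*√15) = -21 - 238*I*√15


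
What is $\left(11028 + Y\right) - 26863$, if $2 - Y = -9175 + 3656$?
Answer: $-10314$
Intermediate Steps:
$Y = 5521$ ($Y = 2 - \left(-9175 + 3656\right) = 2 - -5519 = 2 + 5519 = 5521$)
$\left(11028 + Y\right) - 26863 = \left(11028 + 5521\right) - 26863 = 16549 - 26863 = -10314$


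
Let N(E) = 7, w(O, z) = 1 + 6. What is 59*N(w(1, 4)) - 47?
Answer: 366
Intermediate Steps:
w(O, z) = 7
59*N(w(1, 4)) - 47 = 59*7 - 47 = 413 - 47 = 366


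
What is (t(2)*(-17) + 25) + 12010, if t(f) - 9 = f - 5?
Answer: 11933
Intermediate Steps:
t(f) = 4 + f (t(f) = 9 + (f - 5) = 9 + (-5 + f) = 4 + f)
(t(2)*(-17) + 25) + 12010 = ((4 + 2)*(-17) + 25) + 12010 = (6*(-17) + 25) + 12010 = (-102 + 25) + 12010 = -77 + 12010 = 11933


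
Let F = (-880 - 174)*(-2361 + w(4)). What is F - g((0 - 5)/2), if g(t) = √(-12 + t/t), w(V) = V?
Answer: 2484278 - I*√11 ≈ 2.4843e+6 - 3.3166*I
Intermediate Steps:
g(t) = I*√11 (g(t) = √(-12 + 1) = √(-11) = I*√11)
F = 2484278 (F = (-880 - 174)*(-2361 + 4) = -1054*(-2357) = 2484278)
F - g((0 - 5)/2) = 2484278 - I*√11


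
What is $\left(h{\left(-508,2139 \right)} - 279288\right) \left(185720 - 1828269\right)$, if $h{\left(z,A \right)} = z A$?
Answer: $2243557679100$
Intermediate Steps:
$h{\left(z,A \right)} = A z$
$\left(h{\left(-508,2139 \right)} - 279288\right) \left(185720 - 1828269\right) = \left(2139 \left(-508\right) - 279288\right) \left(185720 - 1828269\right) = \left(-1086612 - 279288\right) \left(-1642549\right) = \left(-1365900\right) \left(-1642549\right) = 2243557679100$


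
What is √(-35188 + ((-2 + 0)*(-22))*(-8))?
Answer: 2*I*√8885 ≈ 188.52*I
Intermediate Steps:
√(-35188 + ((-2 + 0)*(-22))*(-8)) = √(-35188 - 2*(-22)*(-8)) = √(-35188 + 44*(-8)) = √(-35188 - 352) = √(-35540) = 2*I*√8885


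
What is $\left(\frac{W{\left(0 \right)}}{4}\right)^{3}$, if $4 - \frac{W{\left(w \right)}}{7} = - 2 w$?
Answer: $343$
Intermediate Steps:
$W{\left(w \right)} = 28 + 14 w$ ($W{\left(w \right)} = 28 - 7 \left(- 2 w\right) = 28 + 14 w$)
$\left(\frac{W{\left(0 \right)}}{4}\right)^{3} = \left(\frac{28 + 14 \cdot 0}{4}\right)^{3} = \left(\left(28 + 0\right) \frac{1}{4}\right)^{3} = \left(28 \cdot \frac{1}{4}\right)^{3} = 7^{3} = 343$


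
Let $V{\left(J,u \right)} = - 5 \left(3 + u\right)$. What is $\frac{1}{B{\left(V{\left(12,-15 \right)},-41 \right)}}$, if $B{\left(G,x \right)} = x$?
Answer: $- \frac{1}{41} \approx -0.02439$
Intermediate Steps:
$V{\left(J,u \right)} = -15 - 5 u$
$\frac{1}{B{\left(V{\left(12,-15 \right)},-41 \right)}} = \frac{1}{-41} = - \frac{1}{41}$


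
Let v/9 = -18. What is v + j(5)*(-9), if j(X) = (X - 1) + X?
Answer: -243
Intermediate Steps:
v = -162 (v = 9*(-18) = -162)
j(X) = -1 + 2*X (j(X) = (-1 + X) + X = -1 + 2*X)
v + j(5)*(-9) = -162 + (-1 + 2*5)*(-9) = -162 + (-1 + 10)*(-9) = -162 + 9*(-9) = -162 - 81 = -243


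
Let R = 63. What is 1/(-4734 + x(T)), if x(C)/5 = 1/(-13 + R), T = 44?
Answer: -10/47339 ≈ -0.00021124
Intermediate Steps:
x(C) = ⅒ (x(C) = 5/(-13 + 63) = 5/50 = 5*(1/50) = ⅒)
1/(-4734 + x(T)) = 1/(-4734 + ⅒) = 1/(-47339/10) = -10/47339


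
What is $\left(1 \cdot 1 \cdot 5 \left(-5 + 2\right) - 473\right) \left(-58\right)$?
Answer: $28304$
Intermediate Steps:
$\left(1 \cdot 1 \cdot 5 \left(-5 + 2\right) - 473\right) \left(-58\right) = \left(1 \cdot 5 \left(-3\right) - 473\right) \left(-58\right) = \left(1 \left(-15\right) - 473\right) \left(-58\right) = \left(-15 - 473\right) \left(-58\right) = \left(-488\right) \left(-58\right) = 28304$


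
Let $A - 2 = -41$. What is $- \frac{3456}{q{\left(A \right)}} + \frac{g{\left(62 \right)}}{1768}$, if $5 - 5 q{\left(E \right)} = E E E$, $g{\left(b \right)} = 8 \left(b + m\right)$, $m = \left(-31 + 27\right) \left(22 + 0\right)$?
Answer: $- \frac{103102}{252127} \approx -0.40893$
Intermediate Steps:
$m = -88$ ($m = \left(-4\right) 22 = -88$)
$A = -39$ ($A = 2 - 41 = -39$)
$g{\left(b \right)} = -704 + 8 b$ ($g{\left(b \right)} = 8 \left(b - 88\right) = 8 \left(-88 + b\right) = -704 + 8 b$)
$q{\left(E \right)} = 1 - \frac{E^{3}}{5}$ ($q{\left(E \right)} = 1 - \frac{E E E}{5} = 1 - \frac{E^{2} E}{5} = 1 - \frac{E^{3}}{5}$)
$- \frac{3456}{q{\left(A \right)}} + \frac{g{\left(62 \right)}}{1768} = - \frac{3456}{1 - \frac{\left(-39\right)^{3}}{5}} + \frac{-704 + 8 \cdot 62}{1768} = - \frac{3456}{1 - - \frac{59319}{5}} + \left(-704 + 496\right) \frac{1}{1768} = - \frac{3456}{1 + \frac{59319}{5}} - \frac{2}{17} = - \frac{3456}{\frac{59324}{5}} - \frac{2}{17} = \left(-3456\right) \frac{5}{59324} - \frac{2}{17} = - \frac{4320}{14831} - \frac{2}{17} = - \frac{103102}{252127}$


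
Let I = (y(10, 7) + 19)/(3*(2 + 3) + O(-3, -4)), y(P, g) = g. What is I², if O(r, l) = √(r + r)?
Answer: 676/(15 + I*√6)² ≈ 2.7744 - 0.93094*I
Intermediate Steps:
O(r, l) = √2*√r (O(r, l) = √(2*r) = √2*√r)
I = 26/(15 + I*√6) (I = (7 + 19)/(3*(2 + 3) + √2*√(-3)) = 26/(3*5 + √2*(I*√3)) = 26/(15 + I*√6) ≈ 1.6883 - 0.2757*I)
I² = (130/77 - 26*I*√6/231)²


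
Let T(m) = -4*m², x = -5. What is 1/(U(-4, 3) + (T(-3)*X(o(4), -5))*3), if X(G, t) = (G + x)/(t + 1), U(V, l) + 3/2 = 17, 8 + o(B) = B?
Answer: -2/455 ≈ -0.0043956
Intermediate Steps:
o(B) = -8 + B
U(V, l) = 31/2 (U(V, l) = -3/2 + 17 = 31/2)
X(G, t) = (-5 + G)/(1 + t) (X(G, t) = (G - 5)/(t + 1) = (-5 + G)/(1 + t))
1/(U(-4, 3) + (T(-3)*X(o(4), -5))*3) = 1/(31/2 + ((-4*(-3)²)*((-5 + (-8 + 4))/(1 - 5)))*3) = 1/(31/2 + ((-4*9)*((-5 - 4)/(-4)))*3) = 1/(31/2 - (-9)*(-9)*3) = 1/(31/2 - 36*9/4*3) = 1/(31/2 - 81*3) = 1/(31/2 - 243) = 1/(-455/2) = -2/455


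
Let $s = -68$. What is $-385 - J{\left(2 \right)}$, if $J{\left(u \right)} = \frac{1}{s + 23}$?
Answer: $- \frac{17324}{45} \approx -384.98$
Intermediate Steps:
$J{\left(u \right)} = - \frac{1}{45}$ ($J{\left(u \right)} = \frac{1}{-68 + 23} = \frac{1}{-45} = - \frac{1}{45}$)
$-385 - J{\left(2 \right)} = -385 - - \frac{1}{45} = -385 + \frac{1}{45} = - \frac{17324}{45}$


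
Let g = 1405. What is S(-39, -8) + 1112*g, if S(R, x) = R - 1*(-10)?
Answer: 1562331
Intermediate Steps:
S(R, x) = 10 + R (S(R, x) = R + 10 = 10 + R)
S(-39, -8) + 1112*g = (10 - 39) + 1112*1405 = -29 + 1562360 = 1562331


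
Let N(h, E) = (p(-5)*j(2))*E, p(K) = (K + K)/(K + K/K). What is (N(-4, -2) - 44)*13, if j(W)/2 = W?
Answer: -832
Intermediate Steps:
j(W) = 2*W
p(K) = 2*K/(1 + K) (p(K) = (2*K)/(K + 1) = (2*K)/(1 + K) = 2*K/(1 + K))
N(h, E) = 10*E (N(h, E) = ((2*(-5)/(1 - 5))*(2*2))*E = ((2*(-5)/(-4))*4)*E = ((2*(-5)*(-¼))*4)*E = ((5/2)*4)*E = 10*E)
(N(-4, -2) - 44)*13 = (10*(-2) - 44)*13 = (-20 - 44)*13 = -64*13 = -832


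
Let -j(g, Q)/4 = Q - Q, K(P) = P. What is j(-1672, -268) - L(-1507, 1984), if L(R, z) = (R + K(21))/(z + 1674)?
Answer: 743/1829 ≈ 0.40623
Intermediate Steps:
j(g, Q) = 0 (j(g, Q) = -4*(Q - Q) = -4*0 = 0)
L(R, z) = (21 + R)/(1674 + z) (L(R, z) = (R + 21)/(z + 1674) = (21 + R)/(1674 + z))
j(-1672, -268) - L(-1507, 1984) = 0 - (21 - 1507)/(1674 + 1984) = 0 - (-1486)/3658 = 0 - 1*(-743/1829) = 0 + 743/1829 = 743/1829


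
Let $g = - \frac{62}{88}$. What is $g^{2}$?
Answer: $\frac{961}{1936} \approx 0.49638$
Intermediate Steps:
$g = - \frac{31}{44}$ ($g = \left(-62\right) \frac{1}{88} = - \frac{31}{44} \approx -0.70455$)
$g^{2} = \left(- \frac{31}{44}\right)^{2} = \frac{961}{1936}$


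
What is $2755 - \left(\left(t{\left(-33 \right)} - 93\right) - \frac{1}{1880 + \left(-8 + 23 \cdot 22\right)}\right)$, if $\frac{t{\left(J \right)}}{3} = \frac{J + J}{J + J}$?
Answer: $\frac{6765411}{2378} \approx 2845.0$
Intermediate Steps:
$t{\left(J \right)} = 3$ ($t{\left(J \right)} = 3 \frac{J + J}{J + J} = 3 \frac{2 J}{2 J} = 3 \cdot 2 J \frac{1}{2 J} = 3 \cdot 1 = 3$)
$2755 - \left(\left(t{\left(-33 \right)} - 93\right) - \frac{1}{1880 + \left(-8 + 23 \cdot 22\right)}\right) = 2755 - \left(\left(3 - 93\right) - \frac{1}{1880 + \left(-8 + 23 \cdot 22\right)}\right) = 2755 - \left(-90 - \frac{1}{1880 + \left(-8 + 506\right)}\right) = 2755 - \left(-90 - \frac{1}{1880 + 498}\right) = 2755 - \left(-90 - \frac{1}{2378}\right) = 2755 - - \frac{214021}{2378} = 2755 + \frac{214021}{2378} = \frac{6765411}{2378}$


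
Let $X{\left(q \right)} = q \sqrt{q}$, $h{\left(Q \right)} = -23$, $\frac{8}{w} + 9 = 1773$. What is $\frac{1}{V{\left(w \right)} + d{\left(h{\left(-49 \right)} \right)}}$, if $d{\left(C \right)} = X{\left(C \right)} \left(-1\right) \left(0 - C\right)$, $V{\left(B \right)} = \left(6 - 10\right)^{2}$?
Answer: $\frac{16}{6436599} - \frac{529 i \sqrt{23}}{6436599} \approx 2.4858 \cdot 10^{-6} - 0.00039415 i$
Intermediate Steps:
$w = \frac{2}{441}$ ($w = \frac{8}{-9 + 1773} = \frac{8}{1764} = 8 \cdot \frac{1}{1764} = \frac{2}{441} \approx 0.0045351$)
$V{\left(B \right)} = 16$ ($V{\left(B \right)} = \left(6 - 10\right)^{2} = \left(-4\right)^{2} = 16$)
$X{\left(q \right)} = q^{\frac{3}{2}}$
$d{\left(C \right)} = C^{\frac{5}{2}}$ ($d{\left(C \right)} = C^{\frac{3}{2}} \left(-1\right) \left(0 - C\right) = - C^{\frac{3}{2}} \left(- C\right) = C^{\frac{5}{2}}$)
$\frac{1}{V{\left(w \right)} + d{\left(h{\left(-49 \right)} \right)}} = \frac{1}{16 + \left(-23\right)^{\frac{5}{2}}} = \frac{1}{16 + 529 i \sqrt{23}}$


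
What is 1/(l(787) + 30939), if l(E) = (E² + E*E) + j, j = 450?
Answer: 1/1270127 ≈ 7.8732e-7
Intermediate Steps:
l(E) = 450 + 2*E² (l(E) = (E² + E*E) + 450 = (E² + E²) + 450 = 2*E² + 450 = 450 + 2*E²)
1/(l(787) + 30939) = 1/((450 + 2*787²) + 30939) = 1/((450 + 2*619369) + 30939) = 1/((450 + 1238738) + 30939) = 1/(1239188 + 30939) = 1/1270127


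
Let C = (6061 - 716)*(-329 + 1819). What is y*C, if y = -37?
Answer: -294669850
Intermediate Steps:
C = 7964050 (C = 5345*1490 = 7964050)
y*C = -37*7964050 = -294669850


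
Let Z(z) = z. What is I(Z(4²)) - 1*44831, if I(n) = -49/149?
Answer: -6679868/149 ≈ -44831.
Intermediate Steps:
I(n) = -49/149 (I(n) = -49*1/149 = -49/149)
I(Z(4²)) - 1*44831 = -49/149 - 1*44831 = -49/149 - 44831 = -6679868/149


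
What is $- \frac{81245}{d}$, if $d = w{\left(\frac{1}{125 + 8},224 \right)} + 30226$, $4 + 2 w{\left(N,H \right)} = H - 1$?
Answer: $- \frac{162490}{60671} \approx -2.6782$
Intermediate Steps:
$w{\left(N,H \right)} = - \frac{5}{2} + \frac{H}{2}$ ($w{\left(N,H \right)} = -2 + \frac{H - 1}{2} = -2 + \frac{-1 + H}{2} = -2 + \left(- \frac{1}{2} + \frac{H}{2}\right) = - \frac{5}{2} + \frac{H}{2}$)
$d = \frac{60671}{2}$ ($d = \left(- \frac{5}{2} + \frac{1}{2} \cdot 224\right) + 30226 = \left(- \frac{5}{2} + 112\right) + 30226 = \frac{219}{2} + 30226 = \frac{60671}{2} \approx 30336.0$)
$- \frac{81245}{d} = - \frac{81245}{\frac{60671}{2}} = \left(-81245\right) \frac{2}{60671} = - \frac{162490}{60671}$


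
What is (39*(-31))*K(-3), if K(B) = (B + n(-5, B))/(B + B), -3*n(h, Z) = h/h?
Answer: -2015/3 ≈ -671.67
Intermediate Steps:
n(h, Z) = -1/3 (n(h, Z) = -h/(3*h) = -1/3*1 = -1/3)
K(B) = (-1/3 + B)/(2*B) (K(B) = (B - 1/3)/(B + B) = (-1/3 + B)/((2*B)) = (-1/3 + B)*(1/(2*B)) = (-1/3 + B)/(2*B))
(39*(-31))*K(-3) = (39*(-31))*((1/6)*(-1 + 3*(-3))/(-3)) = -403*(-1)*(-1 - 9)/(2*3) = -403*(-1)*(-10)/(2*3) = -1209*5/9 = -2015/3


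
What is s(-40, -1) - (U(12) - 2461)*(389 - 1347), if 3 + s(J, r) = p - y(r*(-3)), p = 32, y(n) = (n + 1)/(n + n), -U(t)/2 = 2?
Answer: -7084325/3 ≈ -2.3614e+6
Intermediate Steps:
U(t) = -4 (U(t) = -2*2 = -4)
y(n) = (1 + n)/(2*n) (y(n) = (1 + n)/((2*n)) = (1 + n)*(1/(2*n)) = (1 + n)/(2*n))
s(J, r) = 29 + (1 - 3*r)/(6*r) (s(J, r) = -3 + (32 - (1 + r*(-3))/(2*(r*(-3)))) = -3 + (32 - (1 - 3*r)/(2*((-3*r)))) = -3 + (32 - (-1/(3*r))*(1 - 3*r)/2) = -3 + (32 - (-1)*(1 - 3*r)/(6*r)) = -3 + (32 + (1 - 3*r)/(6*r)) = 29 + (1 - 3*r)/(6*r))
s(-40, -1) - (U(12) - 2461)*(389 - 1347) = (1/6)*(1 + 171*(-1))/(-1) - (-4 - 2461)*(389 - 1347) = (1/6)*(-1)*(1 - 171) - (-2465)*(-958) = (1/6)*(-1)*(-170) - 1*2361470 = 85/3 - 2361470 = -7084325/3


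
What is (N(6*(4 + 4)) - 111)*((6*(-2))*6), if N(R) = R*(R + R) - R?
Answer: -320328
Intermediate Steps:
N(R) = -R + 2*R**2 (N(R) = R*(2*R) - R = 2*R**2 - R = -R + 2*R**2)
(N(6*(4 + 4)) - 111)*((6*(-2))*6) = ((6*(4 + 4))*(-1 + 2*(6*(4 + 4))) - 111)*((6*(-2))*6) = ((6*8)*(-1 + 2*(6*8)) - 111)*(-12*6) = (48*(-1 + 2*48) - 111)*(-72) = (48*(-1 + 96) - 111)*(-72) = (48*95 - 111)*(-72) = (4560 - 111)*(-72) = 4449*(-72) = -320328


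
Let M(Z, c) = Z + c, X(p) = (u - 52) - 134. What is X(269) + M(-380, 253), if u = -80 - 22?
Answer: -415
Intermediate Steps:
u = -102
X(p) = -288 (X(p) = (-102 - 52) - 134 = -154 - 134 = -288)
X(269) + M(-380, 253) = -288 + (-380 + 253) = -288 - 127 = -415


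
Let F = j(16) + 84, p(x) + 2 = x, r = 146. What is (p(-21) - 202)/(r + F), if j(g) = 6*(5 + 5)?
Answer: -45/58 ≈ -0.77586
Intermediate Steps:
p(x) = -2 + x
j(g) = 60 (j(g) = 6*10 = 60)
F = 144 (F = 60 + 84 = 144)
(p(-21) - 202)/(r + F) = ((-2 - 21) - 202)/(146 + 144) = (-23 - 202)/290 = -225*1/290 = -45/58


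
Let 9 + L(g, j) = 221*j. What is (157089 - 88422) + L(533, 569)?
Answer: 194407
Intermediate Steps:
L(g, j) = -9 + 221*j
(157089 - 88422) + L(533, 569) = (157089 - 88422) + (-9 + 221*569) = 68667 + (-9 + 125749) = 68667 + 125740 = 194407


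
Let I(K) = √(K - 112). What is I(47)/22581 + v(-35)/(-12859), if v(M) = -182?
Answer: 26/1837 + I*√65/22581 ≈ 0.014154 + 0.00035704*I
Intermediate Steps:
I(K) = √(-112 + K)
I(47)/22581 + v(-35)/(-12859) = √(-112 + 47)/22581 - 182/(-12859) = √(-65)*(1/22581) - 182*(-1/12859) = (I*√65)*(1/22581) + 26/1837 = I*√65/22581 + 26/1837 = 26/1837 + I*√65/22581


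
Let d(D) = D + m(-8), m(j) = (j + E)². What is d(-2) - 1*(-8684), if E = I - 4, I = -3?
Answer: 8907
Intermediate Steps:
E = -7 (E = -3 - 4 = -7)
m(j) = (-7 + j)² (m(j) = (j - 7)² = (-7 + j)²)
d(D) = 225 + D (d(D) = D + (-7 - 8)² = D + (-15)² = D + 225 = 225 + D)
d(-2) - 1*(-8684) = (225 - 2) - 1*(-8684) = 223 + 8684 = 8907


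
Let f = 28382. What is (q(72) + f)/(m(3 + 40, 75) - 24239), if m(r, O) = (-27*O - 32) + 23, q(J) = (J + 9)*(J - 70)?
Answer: -28544/26273 ≈ -1.0864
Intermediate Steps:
q(J) = (-70 + J)*(9 + J) (q(J) = (9 + J)*(-70 + J) = (-70 + J)*(9 + J))
m(r, O) = -9 - 27*O (m(r, O) = (-32 - 27*O) + 23 = -9 - 27*O)
(q(72) + f)/(m(3 + 40, 75) - 24239) = ((-630 + 72² - 61*72) + 28382)/((-9 - 27*75) - 24239) = ((-630 + 5184 - 4392) + 28382)/((-9 - 2025) - 24239) = (162 + 28382)/(-2034 - 24239) = 28544/(-26273) = 28544*(-1/26273) = -28544/26273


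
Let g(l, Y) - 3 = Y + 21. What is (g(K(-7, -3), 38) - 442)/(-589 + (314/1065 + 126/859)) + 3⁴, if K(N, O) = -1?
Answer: 43960783119/538433899 ≈ 81.646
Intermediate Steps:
g(l, Y) = 24 + Y (g(l, Y) = 3 + (Y + 21) = 3 + (21 + Y) = 24 + Y)
(g(K(-7, -3), 38) - 442)/(-589 + (314/1065 + 126/859)) + 3⁴ = ((24 + 38) - 442)/(-589 + (314/1065 + 126/859)) + 3⁴ = (62 - 442)/(-589 + (314*(1/1065) + 126*(1/859))) + 81 = -380/(-589 + (314/1065 + 126/859)) + 81 = -380/(-589 + 403916/914835) + 81 = -380/(-538433899/914835) + 81 = -380*(-914835/538433899) + 81 = 347637300/538433899 + 81 = 43960783119/538433899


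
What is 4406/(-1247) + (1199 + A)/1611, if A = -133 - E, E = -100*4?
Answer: -5269964/2008917 ≈ -2.6233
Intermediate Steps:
E = -400
A = 267 (A = -133 - 1*(-400) = -133 + 400 = 267)
4406/(-1247) + (1199 + A)/1611 = 4406/(-1247) + (1199 + 267)/1611 = 4406*(-1/1247) + 1466*(1/1611) = -4406/1247 + 1466/1611 = -5269964/2008917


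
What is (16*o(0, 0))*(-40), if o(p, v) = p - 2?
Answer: 1280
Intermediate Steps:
o(p, v) = -2 + p
(16*o(0, 0))*(-40) = (16*(-2 + 0))*(-40) = (16*(-2))*(-40) = -32*(-40) = 1280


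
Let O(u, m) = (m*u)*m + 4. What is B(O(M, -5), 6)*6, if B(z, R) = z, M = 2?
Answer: 324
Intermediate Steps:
O(u, m) = 4 + u*m**2 (O(u, m) = u*m**2 + 4 = 4 + u*m**2)
B(O(M, -5), 6)*6 = (4 + 2*(-5)**2)*6 = (4 + 2*25)*6 = (4 + 50)*6 = 54*6 = 324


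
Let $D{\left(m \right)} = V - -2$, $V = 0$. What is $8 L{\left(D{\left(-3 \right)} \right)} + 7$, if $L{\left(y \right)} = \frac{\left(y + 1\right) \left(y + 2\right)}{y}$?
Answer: $55$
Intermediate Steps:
$D{\left(m \right)} = 2$ ($D{\left(m \right)} = 0 - -2 = 0 + 2 = 2$)
$L{\left(y \right)} = \frac{\left(1 + y\right) \left(2 + y\right)}{y}$
$8 L{\left(D{\left(-3 \right)} \right)} + 7 = 8 \left(3 + 2 + \frac{2}{2}\right) + 7 = 8 \left(3 + 2 + 2 \cdot \frac{1}{2}\right) + 7 = 8 \left(3 + 2 + 1\right) + 7 = 8 \cdot 6 + 7 = 48 + 7 = 55$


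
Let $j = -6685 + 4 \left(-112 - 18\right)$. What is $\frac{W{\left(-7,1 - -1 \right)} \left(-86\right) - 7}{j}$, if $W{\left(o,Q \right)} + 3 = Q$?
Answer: $- \frac{79}{7205} \approx -0.010965$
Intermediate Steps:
$W{\left(o,Q \right)} = -3 + Q$
$j = -7205$ ($j = -6685 + 4 \left(-130\right) = -6685 - 520 = -7205$)
$\frac{W{\left(-7,1 - -1 \right)} \left(-86\right) - 7}{j} = \frac{\left(-3 + \left(1 - -1\right)\right) \left(-86\right) - 7}{-7205} = \left(\left(-3 + \left(1 + 1\right)\right) \left(-86\right) - 7\right) \left(- \frac{1}{7205}\right) = \left(\left(-3 + 2\right) \left(-86\right) - 7\right) \left(- \frac{1}{7205}\right) = \left(\left(-1\right) \left(-86\right) - 7\right) \left(- \frac{1}{7205}\right) = \left(86 - 7\right) \left(- \frac{1}{7205}\right) = 79 \left(- \frac{1}{7205}\right) = - \frac{79}{7205}$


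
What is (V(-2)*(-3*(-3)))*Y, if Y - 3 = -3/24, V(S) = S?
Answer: -207/4 ≈ -51.750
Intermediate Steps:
Y = 23/8 (Y = 3 - 3/24 = 3 - 3*1/24 = 3 - 1/8 = 23/8 ≈ 2.8750)
(V(-2)*(-3*(-3)))*Y = -(-6)*(-3)*(23/8) = -2*9*(23/8) = -18*23/8 = -207/4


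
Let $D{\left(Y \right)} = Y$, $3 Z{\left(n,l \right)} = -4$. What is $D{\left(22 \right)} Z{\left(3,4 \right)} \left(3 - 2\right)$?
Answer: $- \frac{88}{3} \approx -29.333$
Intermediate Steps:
$Z{\left(n,l \right)} = - \frac{4}{3}$ ($Z{\left(n,l \right)} = \frac{1}{3} \left(-4\right) = - \frac{4}{3}$)
$D{\left(22 \right)} Z{\left(3,4 \right)} \left(3 - 2\right) = 22 \left(- \frac{4 \left(3 - 2\right)}{3}\right) = 22 \left(\left(- \frac{4}{3}\right) 1\right) = 22 \left(- \frac{4}{3}\right) = - \frac{88}{3}$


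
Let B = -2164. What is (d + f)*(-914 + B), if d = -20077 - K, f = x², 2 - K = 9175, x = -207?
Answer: -98326710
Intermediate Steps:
K = -9173 (K = 2 - 1*9175 = 2 - 9175 = -9173)
f = 42849 (f = (-207)² = 42849)
d = -10904 (d = -20077 - 1*(-9173) = -20077 + 9173 = -10904)
(d + f)*(-914 + B) = (-10904 + 42849)*(-914 - 2164) = 31945*(-3078) = -98326710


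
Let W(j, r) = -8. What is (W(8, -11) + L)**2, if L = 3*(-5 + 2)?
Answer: 289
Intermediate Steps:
L = -9 (L = 3*(-3) = -9)
(W(8, -11) + L)**2 = (-8 - 9)**2 = (-17)**2 = 289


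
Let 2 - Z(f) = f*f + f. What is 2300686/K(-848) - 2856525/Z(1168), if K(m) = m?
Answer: -52315188739/19297512 ≈ -2711.0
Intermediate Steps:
Z(f) = 2 - f - f**2 (Z(f) = 2 - (f*f + f) = 2 - (f**2 + f) = 2 - (f + f**2) = 2 + (-f - f**2) = 2 - f - f**2)
2300686/K(-848) - 2856525/Z(1168) = 2300686/(-848) - 2856525/(2 - 1*1168 - 1*1168**2) = 2300686*(-1/848) - 2856525/(2 - 1168 - 1*1364224) = -1150343/424 - 2856525/(2 - 1168 - 1364224) = -1150343/424 - 2856525/(-1365390) = -1150343/424 - 2856525*(-1/1365390) = -1150343/424 + 190435/91026 = -52315188739/19297512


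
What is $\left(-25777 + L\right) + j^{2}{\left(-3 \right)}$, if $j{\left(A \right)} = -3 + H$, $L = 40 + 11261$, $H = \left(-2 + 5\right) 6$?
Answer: $-14251$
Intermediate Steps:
$H = 18$ ($H = 3 \cdot 6 = 18$)
$L = 11301$
$j{\left(A \right)} = 15$ ($j{\left(A \right)} = -3 + 18 = 15$)
$\left(-25777 + L\right) + j^{2}{\left(-3 \right)} = \left(-25777 + 11301\right) + 15^{2} = -14476 + 225 = -14251$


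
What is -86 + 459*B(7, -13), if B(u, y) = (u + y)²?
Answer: 16438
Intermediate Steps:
-86 + 459*B(7, -13) = -86 + 459*(7 - 13)² = -86 + 459*(-6)² = -86 + 459*36 = -86 + 16524 = 16438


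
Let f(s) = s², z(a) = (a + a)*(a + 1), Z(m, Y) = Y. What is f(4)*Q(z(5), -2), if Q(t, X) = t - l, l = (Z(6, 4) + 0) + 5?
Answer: 816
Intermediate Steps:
l = 9 (l = (4 + 0) + 5 = 4 + 5 = 9)
z(a) = 2*a*(1 + a) (z(a) = (2*a)*(1 + a) = 2*a*(1 + a))
Q(t, X) = -9 + t (Q(t, X) = t - 1*9 = t - 9 = -9 + t)
f(4)*Q(z(5), -2) = 4²*(-9 + 2*5*(1 + 5)) = 16*(-9 + 2*5*6) = 16*(-9 + 60) = 16*51 = 816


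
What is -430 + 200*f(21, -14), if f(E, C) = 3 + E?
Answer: 4370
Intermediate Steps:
-430 + 200*f(21, -14) = -430 + 200*(3 + 21) = -430 + 200*24 = -430 + 4800 = 4370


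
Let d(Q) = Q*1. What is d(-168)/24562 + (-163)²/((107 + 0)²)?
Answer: 325332173/140605169 ≈ 2.3138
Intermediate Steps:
d(Q) = Q
d(-168)/24562 + (-163)²/((107 + 0)²) = -168/24562 + (-163)²/((107 + 0)²) = -168*1/24562 + 26569/(107²) = -84/12281 + 26569/11449 = 325332173/140605169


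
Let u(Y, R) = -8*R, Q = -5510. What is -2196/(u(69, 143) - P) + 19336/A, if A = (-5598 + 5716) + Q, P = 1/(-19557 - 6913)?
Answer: -3779162807/2267761294 ≈ -1.6665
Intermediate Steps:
P = -1/26470 (P = 1/(-26470) = -1/26470 ≈ -3.7779e-5)
A = -5392 (A = (-5598 + 5716) - 5510 = 118 - 5510 = -5392)
-2196/(u(69, 143) - P) + 19336/A = -2196/(-8*143 - 1*(-1/26470)) + 19336/(-5392) = -2196/(-1144 + 1/26470) + 19336*(-1/5392) = -2196/(-30281679/26470) - 2417/674 = -2196*(-26470/30281679) - 2417/674 = 6458680/3364631 - 2417/674 = -3779162807/2267761294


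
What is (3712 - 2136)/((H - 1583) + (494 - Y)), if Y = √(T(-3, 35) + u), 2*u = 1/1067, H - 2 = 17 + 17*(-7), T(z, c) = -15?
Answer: -3998825776/3016912623 + 1576*I*√68307206/3016912623 ≈ -1.3255 + 0.0043174*I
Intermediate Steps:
H = -100 (H = 2 + (17 + 17*(-7)) = 2 + (17 - 119) = 2 - 102 = -100)
u = 1/2134 (u = (½)/1067 = (½)*(1/1067) = 1/2134 ≈ 0.00046860)
Y = I*√68307206/2134 (Y = √(-15 + 1/2134) = √(-32009/2134) = I*√68307206/2134 ≈ 3.8729*I)
(3712 - 2136)/((H - 1583) + (494 - Y)) = (3712 - 2136)/((-100 - 1583) + (494 - I*√68307206/2134)) = 1576/(-1683 + (494 - I*√68307206/2134)) = 1576/(-1189 - I*√68307206/2134)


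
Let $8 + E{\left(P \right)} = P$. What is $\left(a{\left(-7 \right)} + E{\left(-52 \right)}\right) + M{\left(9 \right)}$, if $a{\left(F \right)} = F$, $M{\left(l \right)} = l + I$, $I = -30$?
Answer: $-88$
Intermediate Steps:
$E{\left(P \right)} = -8 + P$
$M{\left(l \right)} = -30 + l$ ($M{\left(l \right)} = l - 30 = -30 + l$)
$\left(a{\left(-7 \right)} + E{\left(-52 \right)}\right) + M{\left(9 \right)} = \left(-7 - 60\right) + \left(-30 + 9\right) = \left(-7 - 60\right) - 21 = -67 - 21 = -88$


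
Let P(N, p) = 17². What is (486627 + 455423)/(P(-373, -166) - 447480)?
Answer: -942050/447191 ≈ -2.1066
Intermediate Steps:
P(N, p) = 289
(486627 + 455423)/(P(-373, -166) - 447480) = (486627 + 455423)/(289 - 447480) = 942050/(-447191) = 942050*(-1/447191) = -942050/447191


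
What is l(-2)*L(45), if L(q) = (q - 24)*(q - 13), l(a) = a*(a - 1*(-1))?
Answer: 1344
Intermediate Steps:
l(a) = a*(1 + a) (l(a) = a*(a + 1) = a*(1 + a))
L(q) = (-24 + q)*(-13 + q)
l(-2)*L(45) = (-2*(1 - 2))*(312 + 45**2 - 37*45) = (-2*(-1))*(312 + 2025 - 1665) = 2*672 = 1344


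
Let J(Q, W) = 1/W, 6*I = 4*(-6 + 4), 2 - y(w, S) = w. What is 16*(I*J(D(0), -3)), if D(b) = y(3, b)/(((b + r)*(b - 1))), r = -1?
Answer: 64/9 ≈ 7.1111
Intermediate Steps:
y(w, S) = 2 - w
I = -4/3 (I = (4*(-6 + 4))/6 = (4*(-2))/6 = (1/6)*(-8) = -4/3 ≈ -1.3333)
D(b) = -1/(-1 + b)**2 (D(b) = (2 - 1*3)/(((b - 1)*(b - 1))) = (2 - 3)/(((-1 + b)*(-1 + b))) = -1/((-1 + b)**2) = -1/(-1 + b)**2)
16*(I*J(D(0), -3)) = 16*(-4/3/(-3)) = 16*(-4/3*(-1/3)) = 16*(4/9) = 64/9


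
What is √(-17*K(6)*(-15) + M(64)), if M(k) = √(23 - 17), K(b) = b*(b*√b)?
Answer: 6^(¼)*√9181 ≈ 149.96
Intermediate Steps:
K(b) = b^(5/2) (K(b) = b*b^(3/2) = b^(5/2))
M(k) = √6
√(-17*K(6)*(-15) + M(64)) = √(-612*√6*(-15) + √6) = √(9180*√6 + √6) = √(9181*√6) = 6^(¼)*√9181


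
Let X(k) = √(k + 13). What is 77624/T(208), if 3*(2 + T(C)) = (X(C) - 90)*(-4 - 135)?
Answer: 2911831488/152080075 + 32369208*√221/152080075 ≈ 22.311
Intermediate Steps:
X(k) = √(13 + k)
T(C) = 4168 - 139*√(13 + C)/3 (T(C) = -2 + ((√(13 + C) - 90)*(-4 - 135))/3 = -2 + ((-90 + √(13 + C))*(-139))/3 = -2 + (12510 - 139*√(13 + C))/3 = -2 + (4170 - 139*√(13 + C)/3) = 4168 - 139*√(13 + C)/3)
77624/T(208) = 77624/(4168 - 139*√(13 + 208)/3) = 77624/(4168 - 139*√221/3)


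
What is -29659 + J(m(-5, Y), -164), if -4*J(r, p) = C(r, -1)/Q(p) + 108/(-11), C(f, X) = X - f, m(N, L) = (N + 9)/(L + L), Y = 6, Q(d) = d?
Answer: -160501235/5412 ≈ -29657.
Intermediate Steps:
m(N, L) = (9 + N)/(2*L) (m(N, L) = (9 + N)/((2*L)) = (9 + N)*(1/(2*L)) = (9 + N)/(2*L))
J(r, p) = 27/11 - (-1 - r)/(4*p) (J(r, p) = -((-1 - r)/p + 108/(-11))/4 = -((-1 - r)/p + 108*(-1/11))/4 = -((-1 - r)/p - 108/11)/4 = -(-108/11 + (-1 - r)/p)/4 = 27/11 - (-1 - r)/(4*p))
-29659 + J(m(-5, Y), -164) = -29659 + (1/44)*(11 + 11*((1/2)*(9 - 5)/6) + 108*(-164))/(-164) = -29659 + (1/44)*(-1/164)*(11 + 11*((1/2)*(1/6)*4) - 17712) = -29659 + (1/44)*(-1/164)*(11 + 11*(1/3) - 17712) = -29659 + (1/44)*(-1/164)*(11 + 11/3 - 17712) = -29659 + (1/44)*(-1/164)*(-53092/3) = -29659 + 13273/5412 = -160501235/5412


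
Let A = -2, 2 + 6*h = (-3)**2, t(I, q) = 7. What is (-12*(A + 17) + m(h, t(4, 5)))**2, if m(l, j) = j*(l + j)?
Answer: 543169/36 ≈ 15088.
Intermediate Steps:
h = 7/6 (h = -1/3 + (1/6)*(-3)**2 = -1/3 + (1/6)*9 = -1/3 + 3/2 = 7/6 ≈ 1.1667)
m(l, j) = j*(j + l)
(-12*(A + 17) + m(h, t(4, 5)))**2 = (-12*(-2 + 17) + 7*(7 + 7/6))**2 = (-12*15 + 7*(49/6))**2 = (-180 + 343/6)**2 = (-737/6)**2 = 543169/36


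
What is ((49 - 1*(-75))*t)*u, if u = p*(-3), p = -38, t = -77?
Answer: -1088472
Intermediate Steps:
u = 114 (u = -38*(-3) = 114)
((49 - 1*(-75))*t)*u = ((49 - 1*(-75))*(-77))*114 = ((49 + 75)*(-77))*114 = (124*(-77))*114 = -9548*114 = -1088472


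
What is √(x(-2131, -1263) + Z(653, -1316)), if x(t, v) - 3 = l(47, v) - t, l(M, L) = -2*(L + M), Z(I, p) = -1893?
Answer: 9*√33 ≈ 51.701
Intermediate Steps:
l(M, L) = -2*L - 2*M
x(t, v) = -91 - t - 2*v (x(t, v) = 3 + ((-2*v - 2*47) - t) = 3 + ((-2*v - 94) - t) = 3 + ((-94 - 2*v) - t) = 3 + (-94 - t - 2*v) = -91 - t - 2*v)
√(x(-2131, -1263) + Z(653, -1316)) = √((-91 - 1*(-2131) - 2*(-1263)) - 1893) = √((-91 + 2131 + 2526) - 1893) = √(4566 - 1893) = √2673 = 9*√33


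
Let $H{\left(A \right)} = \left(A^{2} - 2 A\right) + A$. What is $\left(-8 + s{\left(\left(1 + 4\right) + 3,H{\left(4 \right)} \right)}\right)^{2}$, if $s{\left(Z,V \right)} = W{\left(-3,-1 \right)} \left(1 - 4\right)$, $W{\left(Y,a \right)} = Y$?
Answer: $1$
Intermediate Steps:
$H{\left(A \right)} = A^{2} - A$
$s{\left(Z,V \right)} = 9$ ($s{\left(Z,V \right)} = - 3 \left(1 - 4\right) = \left(-3\right) \left(-3\right) = 9$)
$\left(-8 + s{\left(\left(1 + 4\right) + 3,H{\left(4 \right)} \right)}\right)^{2} = \left(-8 + 9\right)^{2} = 1^{2} = 1$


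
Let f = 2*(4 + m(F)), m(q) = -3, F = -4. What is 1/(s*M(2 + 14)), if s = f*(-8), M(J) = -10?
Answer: 1/160 ≈ 0.0062500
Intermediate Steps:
f = 2 (f = 2*(4 - 3) = 2*1 = 2)
s = -16 (s = 2*(-8) = -16)
1/(s*M(2 + 14)) = 1/(-16*(-10)) = 1/160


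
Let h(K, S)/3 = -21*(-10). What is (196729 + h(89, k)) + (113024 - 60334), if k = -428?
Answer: 250049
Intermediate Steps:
h(K, S) = 630 (h(K, S) = 3*(-21*(-10)) = 3*210 = 630)
(196729 + h(89, k)) + (113024 - 60334) = (196729 + 630) + (113024 - 60334) = 197359 + 52690 = 250049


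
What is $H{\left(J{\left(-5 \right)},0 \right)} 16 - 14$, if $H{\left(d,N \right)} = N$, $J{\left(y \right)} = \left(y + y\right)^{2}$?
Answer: $-14$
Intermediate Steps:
$J{\left(y \right)} = 4 y^{2}$ ($J{\left(y \right)} = \left(2 y\right)^{2} = 4 y^{2}$)
$H{\left(J{\left(-5 \right)},0 \right)} 16 - 14 = 0 \cdot 16 - 14 = 0 - 14 = -14$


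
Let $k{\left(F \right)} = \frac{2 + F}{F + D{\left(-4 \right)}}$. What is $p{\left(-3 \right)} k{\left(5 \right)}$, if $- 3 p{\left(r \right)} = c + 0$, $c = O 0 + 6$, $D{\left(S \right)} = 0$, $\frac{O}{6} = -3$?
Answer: $- \frac{14}{5} \approx -2.8$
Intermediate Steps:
$O = -18$ ($O = 6 \left(-3\right) = -18$)
$c = 6$ ($c = \left(-18\right) 0 + 6 = 0 + 6 = 6$)
$p{\left(r \right)} = -2$ ($p{\left(r \right)} = - \frac{6 + 0}{3} = \left(- \frac{1}{3}\right) 6 = -2$)
$k{\left(F \right)} = \frac{2 + F}{F}$ ($k{\left(F \right)} = \frac{2 + F}{F + 0} = \frac{2 + F}{F}$)
$p{\left(-3 \right)} k{\left(5 \right)} = - 2 \frac{2 + 5}{5} = - 2 \cdot \frac{1}{5} \cdot 7 = \left(-2\right) \frac{7}{5} = - \frac{14}{5}$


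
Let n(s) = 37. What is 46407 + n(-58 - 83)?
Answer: 46444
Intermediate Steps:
46407 + n(-58 - 83) = 46407 + 37 = 46444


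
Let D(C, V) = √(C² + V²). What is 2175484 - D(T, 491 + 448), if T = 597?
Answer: 2175484 - 3*√137570 ≈ 2.1744e+6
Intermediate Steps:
2175484 - D(T, 491 + 448) = 2175484 - √(597² + (491 + 448)²) = 2175484 - √(356409 + 939²) = 2175484 - √(356409 + 881721) = 2175484 - √1238130 = 2175484 - 3*√137570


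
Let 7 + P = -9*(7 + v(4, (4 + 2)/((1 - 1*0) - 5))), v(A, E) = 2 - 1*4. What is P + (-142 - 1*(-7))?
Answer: -187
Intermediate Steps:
v(A, E) = -2 (v(A, E) = 2 - 4 = -2)
P = -52 (P = -7 - 9*(7 - 2) = -7 - 9*5 = -7 - 45 = -52)
P + (-142 - 1*(-7)) = -52 + (-142 - 1*(-7)) = -52 + (-142 + 7) = -52 - 135 = -187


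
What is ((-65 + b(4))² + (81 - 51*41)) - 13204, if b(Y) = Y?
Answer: -11493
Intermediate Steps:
((-65 + b(4))² + (81 - 51*41)) - 13204 = ((-65 + 4)² + (81 - 51*41)) - 13204 = ((-61)² + (81 - 2091)) - 13204 = (3721 - 2010) - 13204 = 1711 - 13204 = -11493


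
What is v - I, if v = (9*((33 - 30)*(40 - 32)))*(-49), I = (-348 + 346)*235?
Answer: -10114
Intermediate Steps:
I = -470 (I = -2*235 = -470)
v = -10584 (v = (9*(3*8))*(-49) = (9*24)*(-49) = 216*(-49) = -10584)
v - I = -10584 - 1*(-470) = -10584 + 470 = -10114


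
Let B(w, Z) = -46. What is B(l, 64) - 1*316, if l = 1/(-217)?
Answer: -362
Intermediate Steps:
l = -1/217 ≈ -0.0046083
B(l, 64) - 1*316 = -46 - 1*316 = -46 - 316 = -362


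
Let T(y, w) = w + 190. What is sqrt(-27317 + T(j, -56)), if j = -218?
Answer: I*sqrt(27183) ≈ 164.87*I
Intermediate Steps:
T(y, w) = 190 + w
sqrt(-27317 + T(j, -56)) = sqrt(-27317 + (190 - 56)) = sqrt(-27317 + 134) = sqrt(-27183) = I*sqrt(27183)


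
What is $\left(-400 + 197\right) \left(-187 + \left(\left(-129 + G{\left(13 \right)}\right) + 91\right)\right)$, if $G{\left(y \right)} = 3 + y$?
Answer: $42427$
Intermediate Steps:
$\left(-400 + 197\right) \left(-187 + \left(\left(-129 + G{\left(13 \right)}\right) + 91\right)\right) = \left(-400 + 197\right) \left(-187 + \left(\left(-129 + \left(3 + 13\right)\right) + 91\right)\right) = - 203 \left(-187 + \left(\left(-129 + 16\right) + 91\right)\right) = - 203 \left(-187 + \left(-113 + 91\right)\right) = - 203 \left(-187 - 22\right) = \left(-203\right) \left(-209\right) = 42427$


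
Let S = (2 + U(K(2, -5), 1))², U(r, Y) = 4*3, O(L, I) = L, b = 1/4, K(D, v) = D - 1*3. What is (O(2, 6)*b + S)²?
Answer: 154449/4 ≈ 38612.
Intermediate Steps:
K(D, v) = -3 + D (K(D, v) = D - 3 = -3 + D)
b = ¼ (b = 1*(¼) = ¼ ≈ 0.25000)
U(r, Y) = 12
S = 196 (S = (2 + 12)² = 14² = 196)
(O(2, 6)*b + S)² = (2*(¼) + 196)² = (½ + 196)² = (393/2)² = 154449/4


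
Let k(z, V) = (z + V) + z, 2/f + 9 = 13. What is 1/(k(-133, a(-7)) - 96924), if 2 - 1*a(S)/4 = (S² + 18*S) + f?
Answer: -1/96876 ≈ -1.0322e-5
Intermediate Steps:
f = ½ (f = 2/(-9 + 13) = 2/4 = 2*(¼) = ½ ≈ 0.50000)
a(S) = 6 - 72*S - 4*S² (a(S) = 8 - 4*((S² + 18*S) + ½) = 8 - 4*(½ + S² + 18*S) = 8 + (-2 - 72*S - 4*S²) = 6 - 72*S - 4*S²)
k(z, V) = V + 2*z (k(z, V) = (V + z) + z = V + 2*z)
1/(k(-133, a(-7)) - 96924) = 1/(((6 - 72*(-7) - 4*(-7)²) + 2*(-133)) - 96924) = 1/(((6 + 504 - 4*49) - 266) - 96924) = 1/(((6 + 504 - 196) - 266) - 96924) = 1/((314 - 266) - 96924) = 1/(48 - 96924) = 1/(-96876) = -1/96876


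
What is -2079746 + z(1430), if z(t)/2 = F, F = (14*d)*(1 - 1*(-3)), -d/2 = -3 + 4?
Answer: -2079970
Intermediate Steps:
d = -2 (d = -2*(-3 + 4) = -2*1 = -2)
F = -112 (F = (14*(-2))*(1 - 1*(-3)) = -28*(1 + 3) = -28*4 = -112)
z(t) = -224 (z(t) = 2*(-112) = -224)
-2079746 + z(1430) = -2079746 - 224 = -2079970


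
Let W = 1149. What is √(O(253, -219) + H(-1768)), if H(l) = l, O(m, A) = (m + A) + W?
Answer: 3*I*√65 ≈ 24.187*I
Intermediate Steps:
O(m, A) = 1149 + A + m (O(m, A) = (m + A) + 1149 = (A + m) + 1149 = 1149 + A + m)
√(O(253, -219) + H(-1768)) = √((1149 - 219 + 253) - 1768) = √(1183 - 1768) = √(-585) = 3*I*√65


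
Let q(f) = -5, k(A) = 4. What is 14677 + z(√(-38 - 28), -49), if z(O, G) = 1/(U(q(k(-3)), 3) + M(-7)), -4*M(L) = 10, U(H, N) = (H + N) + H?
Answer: 278861/19 ≈ 14677.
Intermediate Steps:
U(H, N) = N + 2*H
M(L) = -5/2 (M(L) = -¼*10 = -5/2)
z(O, G) = -2/19 (z(O, G) = 1/((3 + 2*(-5)) - 5/2) = 1/((3 - 10) - 5/2) = 1/(-7 - 5/2) = 1/(-19/2) = -2/19)
14677 + z(√(-38 - 28), -49) = 14677 - 2/19 = 278861/19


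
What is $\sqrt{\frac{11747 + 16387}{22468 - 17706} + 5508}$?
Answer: $\frac{3 \sqrt{3473248035}}{2381} \approx 74.256$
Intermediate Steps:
$\sqrt{\frac{11747 + 16387}{22468 - 17706} + 5508} = \sqrt{\frac{28134}{4762} + 5508} = \sqrt{28134 \cdot \frac{1}{4762} + 5508} = \sqrt{\frac{14067}{2381} + 5508} = \sqrt{\frac{13128615}{2381}} = \frac{3 \sqrt{3473248035}}{2381}$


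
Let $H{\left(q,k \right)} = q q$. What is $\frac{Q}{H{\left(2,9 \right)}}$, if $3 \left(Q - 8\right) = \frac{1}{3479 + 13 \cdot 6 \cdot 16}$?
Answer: $\frac{113449}{56724} \approx 2.0$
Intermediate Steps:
$H{\left(q,k \right)} = q^{2}$
$Q = \frac{113449}{14181}$ ($Q = 8 + \frac{1}{3 \left(3479 + 13 \cdot 6 \cdot 16\right)} = 8 + \frac{1}{3 \left(3479 + 78 \cdot 16\right)} = 8 + \frac{1}{3 \left(3479 + 1248\right)} = 8 + \frac{1}{3 \cdot 4727} = 8 + \frac{1}{3} \cdot \frac{1}{4727} = 8 + \frac{1}{14181} = \frac{113449}{14181} \approx 8.0001$)
$\frac{Q}{H{\left(2,9 \right)}} = \frac{113449}{14181 \cdot 2^{2}} = \frac{113449}{14181 \cdot 4} = \frac{113449}{14181} \cdot \frac{1}{4} = \frac{113449}{56724}$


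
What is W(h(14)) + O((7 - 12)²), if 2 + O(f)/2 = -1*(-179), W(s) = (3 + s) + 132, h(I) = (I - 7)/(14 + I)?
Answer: 1957/4 ≈ 489.25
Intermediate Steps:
h(I) = (-7 + I)/(14 + I)
W(s) = 135 + s
O(f) = 354 (O(f) = -4 + 2*(-1*(-179)) = -4 + 2*179 = -4 + 358 = 354)
W(h(14)) + O((7 - 12)²) = (135 + (-7 + 14)/(14 + 14)) + 354 = (135 + 7/28) + 354 = (135 + (1/28)*7) + 354 = (135 + ¼) + 354 = 541/4 + 354 = 1957/4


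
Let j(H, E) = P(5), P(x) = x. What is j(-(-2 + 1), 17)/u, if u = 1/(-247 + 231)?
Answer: -80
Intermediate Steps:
j(H, E) = 5
u = -1/16 (u = 1/(-16) = -1/16 ≈ -0.062500)
j(-(-2 + 1), 17)/u = 5/(-1/16) = 5*(-16) = -80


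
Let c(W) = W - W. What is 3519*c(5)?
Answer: 0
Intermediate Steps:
c(W) = 0
3519*c(5) = 3519*0 = 0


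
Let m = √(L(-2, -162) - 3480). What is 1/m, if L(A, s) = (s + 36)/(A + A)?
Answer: -I*√114/627 ≈ -0.017029*I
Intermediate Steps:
L(A, s) = (36 + s)/(2*A) (L(A, s) = (36 + s)/((2*A)) = (36 + s)*(1/(2*A)) = (36 + s)/(2*A))
m = 11*I*√114/2 (m = √((½)*(36 - 162)/(-2) - 3480) = √((½)*(-½)*(-126) - 3480) = √(63/2 - 3480) = √(-6897/2) = 11*I*√114/2 ≈ 58.724*I)
1/m = 1/(11*I*√114/2) = -I*√114/627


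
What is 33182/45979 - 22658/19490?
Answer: -197537501/448065355 ≈ -0.44087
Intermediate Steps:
33182/45979 - 22658/19490 = 33182*(1/45979) - 22658*1/19490 = 33182/45979 - 11329/9745 = -197537501/448065355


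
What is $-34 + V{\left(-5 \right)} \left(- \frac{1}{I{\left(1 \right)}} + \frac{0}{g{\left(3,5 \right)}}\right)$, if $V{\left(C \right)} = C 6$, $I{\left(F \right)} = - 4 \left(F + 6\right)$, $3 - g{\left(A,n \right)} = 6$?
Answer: $- \frac{491}{14} \approx -35.071$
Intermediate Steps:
$g{\left(A,n \right)} = -3$ ($g{\left(A,n \right)} = 3 - 6 = -3$)
$I{\left(F \right)} = -24 - 4 F$ ($I{\left(F \right)} = - 4 \left(6 + F\right) = -24 - 4 F$)
$V{\left(C \right)} = 6 C$
$-34 + V{\left(-5 \right)} \left(- \frac{1}{I{\left(1 \right)}} + \frac{0}{g{\left(3,5 \right)}}\right) = -34 + 6 \left(-5\right) \left(- \frac{1}{-24 - 4} + \frac{0}{-3}\right) = -34 - 30 \left(- \frac{1}{-24 - 4} + 0 \left(- \frac{1}{3}\right)\right) = -34 - 30 \left(- \frac{1}{-28} + 0\right) = -34 - 30 \left(\left(-1\right) \left(- \frac{1}{28}\right) + 0\right) = -34 - 30 \left(\frac{1}{28} + 0\right) = -34 - \frac{15}{14} = - \frac{491}{14}$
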